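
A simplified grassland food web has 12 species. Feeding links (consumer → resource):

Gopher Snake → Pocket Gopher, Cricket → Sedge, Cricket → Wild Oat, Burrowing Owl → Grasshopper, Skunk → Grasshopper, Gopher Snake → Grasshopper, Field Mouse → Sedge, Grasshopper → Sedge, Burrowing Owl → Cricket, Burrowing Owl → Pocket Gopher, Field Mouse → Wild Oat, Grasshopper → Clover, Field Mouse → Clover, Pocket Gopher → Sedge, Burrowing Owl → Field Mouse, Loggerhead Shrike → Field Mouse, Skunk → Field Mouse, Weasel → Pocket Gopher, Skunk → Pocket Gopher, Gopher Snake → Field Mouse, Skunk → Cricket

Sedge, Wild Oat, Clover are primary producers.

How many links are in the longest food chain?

2 links

One longest chain: Sedge → Pocket Gopher → Weasel.
It has 3 species and 2 links.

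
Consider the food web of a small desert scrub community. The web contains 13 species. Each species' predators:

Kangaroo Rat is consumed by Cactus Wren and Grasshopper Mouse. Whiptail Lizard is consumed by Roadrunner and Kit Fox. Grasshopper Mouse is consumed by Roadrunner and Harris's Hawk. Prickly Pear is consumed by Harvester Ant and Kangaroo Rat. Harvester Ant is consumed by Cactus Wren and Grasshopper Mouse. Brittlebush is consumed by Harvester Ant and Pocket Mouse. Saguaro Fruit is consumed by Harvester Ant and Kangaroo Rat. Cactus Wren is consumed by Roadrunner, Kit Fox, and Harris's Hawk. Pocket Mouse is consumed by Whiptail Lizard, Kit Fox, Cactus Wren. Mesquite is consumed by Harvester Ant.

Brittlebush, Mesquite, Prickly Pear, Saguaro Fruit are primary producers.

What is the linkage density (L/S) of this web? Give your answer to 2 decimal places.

L/S = 1.62

There are L = 21 links among S = 13 species.
L/S = 21/13 = 1.6154 ≈ 1.62.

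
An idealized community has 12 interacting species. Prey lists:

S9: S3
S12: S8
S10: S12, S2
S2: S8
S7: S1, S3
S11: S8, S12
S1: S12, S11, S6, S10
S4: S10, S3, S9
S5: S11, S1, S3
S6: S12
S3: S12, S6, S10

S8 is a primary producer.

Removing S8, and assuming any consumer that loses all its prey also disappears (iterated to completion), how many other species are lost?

11

Remove S8.
Round 1: S12 (all prey gone), S2 (all prey gone) → extinct.
Round 2: S11 (all prey gone), S6 (all prey gone), S10 (all prey gone) → extinct.
Round 3: S1 (all prey gone), S3 (all prey gone) → extinct.
Round 4: S9 (all prey gone), S7 (all prey gone), S5 (all prey gone) → extinct.
Round 5: S4 (all prey gone) → extinct.
No further losses. Total secondary extinctions: 11.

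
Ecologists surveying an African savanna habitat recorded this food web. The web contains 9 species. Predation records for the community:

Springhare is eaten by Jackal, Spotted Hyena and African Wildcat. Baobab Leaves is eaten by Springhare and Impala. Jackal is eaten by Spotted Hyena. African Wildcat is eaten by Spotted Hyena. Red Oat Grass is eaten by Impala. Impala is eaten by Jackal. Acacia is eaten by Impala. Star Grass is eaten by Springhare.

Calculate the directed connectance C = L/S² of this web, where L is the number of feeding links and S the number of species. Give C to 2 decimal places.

C = 0.14

The web has S = 9 species and L = 11 feeding links.
C = L / S² = 11 / 81 = 0.1358 ≈ 0.14.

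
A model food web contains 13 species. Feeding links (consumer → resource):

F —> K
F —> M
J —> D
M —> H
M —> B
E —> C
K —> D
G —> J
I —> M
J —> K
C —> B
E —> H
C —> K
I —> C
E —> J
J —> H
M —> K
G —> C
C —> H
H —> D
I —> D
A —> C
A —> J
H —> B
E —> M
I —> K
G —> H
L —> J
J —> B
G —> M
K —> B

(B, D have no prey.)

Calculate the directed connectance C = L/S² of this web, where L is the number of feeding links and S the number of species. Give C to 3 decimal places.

The web has S = 13 species and L = 31 feeding links.
C = L / S² = 31 / 169 = 0.1834 ≈ 0.183.

C = 0.183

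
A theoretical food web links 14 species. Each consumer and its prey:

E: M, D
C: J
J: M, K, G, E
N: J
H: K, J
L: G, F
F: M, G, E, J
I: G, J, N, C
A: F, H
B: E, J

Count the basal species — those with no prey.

Basal species (no prey listed): M, D, K, G.
Count: 4.

4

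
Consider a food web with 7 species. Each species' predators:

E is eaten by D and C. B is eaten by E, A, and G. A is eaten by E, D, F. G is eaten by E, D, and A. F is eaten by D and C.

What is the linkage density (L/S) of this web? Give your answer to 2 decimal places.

There are L = 13 links among S = 7 species.
L/S = 13/7 = 1.8571 ≈ 1.86.

L/S = 1.86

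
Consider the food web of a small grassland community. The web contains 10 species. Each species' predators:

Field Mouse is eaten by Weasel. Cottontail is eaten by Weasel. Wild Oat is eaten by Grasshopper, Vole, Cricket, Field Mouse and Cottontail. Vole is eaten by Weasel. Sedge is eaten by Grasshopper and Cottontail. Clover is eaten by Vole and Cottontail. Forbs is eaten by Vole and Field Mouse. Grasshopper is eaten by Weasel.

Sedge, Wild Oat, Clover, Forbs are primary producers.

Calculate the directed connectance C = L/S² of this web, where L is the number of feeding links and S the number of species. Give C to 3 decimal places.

The web has S = 10 species and L = 15 feeding links.
C = L / S² = 15 / 100 = 0.1500 ≈ 0.150.

C = 0.150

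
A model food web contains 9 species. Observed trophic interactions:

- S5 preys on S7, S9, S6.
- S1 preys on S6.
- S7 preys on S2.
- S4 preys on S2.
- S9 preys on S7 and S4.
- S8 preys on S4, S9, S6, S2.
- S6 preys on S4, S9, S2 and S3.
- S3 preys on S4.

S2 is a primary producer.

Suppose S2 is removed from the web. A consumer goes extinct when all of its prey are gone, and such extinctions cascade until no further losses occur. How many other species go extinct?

Remove S2.
Round 1: S4 (all prey gone), S7 (all prey gone) → extinct.
Round 2: S9 (all prey gone), S3 (all prey gone) → extinct.
Round 3: S6 (all prey gone) → extinct.
Round 4: S5 (all prey gone), S8 (all prey gone), S1 (all prey gone) → extinct.
No further losses. Total secondary extinctions: 8.

8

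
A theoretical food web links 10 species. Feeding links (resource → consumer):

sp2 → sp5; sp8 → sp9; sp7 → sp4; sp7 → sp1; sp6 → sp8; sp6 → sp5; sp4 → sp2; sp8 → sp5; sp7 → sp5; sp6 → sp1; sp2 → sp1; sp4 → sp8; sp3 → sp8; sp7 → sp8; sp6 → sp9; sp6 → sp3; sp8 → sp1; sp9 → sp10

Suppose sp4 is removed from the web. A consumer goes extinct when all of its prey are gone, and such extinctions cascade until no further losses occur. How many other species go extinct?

Remove sp4.
Round 1: sp2 (all prey gone) → extinct.
No further losses. Total secondary extinctions: 1.

1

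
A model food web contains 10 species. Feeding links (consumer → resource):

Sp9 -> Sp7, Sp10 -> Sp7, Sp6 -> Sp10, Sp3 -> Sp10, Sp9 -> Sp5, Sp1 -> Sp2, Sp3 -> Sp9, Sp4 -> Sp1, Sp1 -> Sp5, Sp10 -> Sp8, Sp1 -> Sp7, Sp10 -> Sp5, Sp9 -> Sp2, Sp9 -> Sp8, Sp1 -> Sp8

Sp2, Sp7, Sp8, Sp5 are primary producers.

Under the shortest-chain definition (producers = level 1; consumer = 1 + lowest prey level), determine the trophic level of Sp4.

Trophic level 3

Sp2 is a producer → level 1.
Sp1 eats Sp2 → level 2.
Sp4 eats Sp1 → level 3.
No prey of Sp4 is below level 2, so 3 is the minimum.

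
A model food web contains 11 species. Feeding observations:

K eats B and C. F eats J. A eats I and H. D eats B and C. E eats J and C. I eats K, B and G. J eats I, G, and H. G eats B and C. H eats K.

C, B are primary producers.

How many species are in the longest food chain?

5 species

One longest chain: C → K → H → J → E.
It has 5 species and 4 links.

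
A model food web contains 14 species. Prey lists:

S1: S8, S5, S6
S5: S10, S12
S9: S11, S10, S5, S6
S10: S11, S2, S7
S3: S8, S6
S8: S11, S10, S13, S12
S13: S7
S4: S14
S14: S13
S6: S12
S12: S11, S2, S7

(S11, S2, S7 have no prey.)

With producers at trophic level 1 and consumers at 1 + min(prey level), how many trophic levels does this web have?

Producers (level 1): S11, S2, S7.
Following each consumer down to its lowest-level prey: S7 → S13 → S14 → S4 (levels 1 through 4).
All prey of S4 (S14 3) are at level 3 or above, so S4 is at level 1 + 3 = 4.
Every consumer has at least one prey at level 3 or below, so none exceeds level 4.

4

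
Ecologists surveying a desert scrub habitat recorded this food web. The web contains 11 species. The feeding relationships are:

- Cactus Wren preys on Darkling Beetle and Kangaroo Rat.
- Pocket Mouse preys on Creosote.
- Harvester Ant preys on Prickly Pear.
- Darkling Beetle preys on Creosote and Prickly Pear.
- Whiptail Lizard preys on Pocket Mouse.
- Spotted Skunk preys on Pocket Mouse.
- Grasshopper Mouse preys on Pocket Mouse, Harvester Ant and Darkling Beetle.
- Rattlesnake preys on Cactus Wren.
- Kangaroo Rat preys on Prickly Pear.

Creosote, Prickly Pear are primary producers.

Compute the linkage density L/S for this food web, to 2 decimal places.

L/S = 1.18

There are L = 13 links among S = 11 species.
L/S = 13/11 = 1.1818 ≈ 1.18.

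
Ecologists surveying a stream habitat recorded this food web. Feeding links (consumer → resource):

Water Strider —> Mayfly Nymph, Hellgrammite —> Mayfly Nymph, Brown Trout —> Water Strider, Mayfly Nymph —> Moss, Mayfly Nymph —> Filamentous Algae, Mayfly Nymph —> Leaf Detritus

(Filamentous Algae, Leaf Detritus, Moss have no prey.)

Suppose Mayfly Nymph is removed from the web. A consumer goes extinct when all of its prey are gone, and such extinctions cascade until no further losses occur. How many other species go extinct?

3

Remove Mayfly Nymph.
Round 1: Hellgrammite (all prey gone), Water Strider (all prey gone) → extinct.
Round 2: Brown Trout (all prey gone) → extinct.
No further losses. Total secondary extinctions: 3.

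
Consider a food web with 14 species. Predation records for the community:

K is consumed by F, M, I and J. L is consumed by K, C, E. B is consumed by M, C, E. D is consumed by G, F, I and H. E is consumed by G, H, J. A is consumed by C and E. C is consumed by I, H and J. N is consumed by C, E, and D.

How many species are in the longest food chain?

One longest chain: L → K → F.
It has 3 species and 2 links.

3 species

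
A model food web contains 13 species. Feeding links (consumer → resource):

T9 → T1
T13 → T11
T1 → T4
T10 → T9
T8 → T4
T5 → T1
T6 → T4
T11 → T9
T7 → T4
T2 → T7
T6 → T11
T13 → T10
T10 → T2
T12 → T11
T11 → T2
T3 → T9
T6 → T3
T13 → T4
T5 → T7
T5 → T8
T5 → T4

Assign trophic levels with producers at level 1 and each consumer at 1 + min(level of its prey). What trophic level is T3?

Trophic level 4

T4 is a producer → level 1.
T1 eats T4 → level 2.
T9 eats T1 → level 3.
T3 eats T9 → level 4.
No prey of T3 is below level 3, so 4 is the minimum.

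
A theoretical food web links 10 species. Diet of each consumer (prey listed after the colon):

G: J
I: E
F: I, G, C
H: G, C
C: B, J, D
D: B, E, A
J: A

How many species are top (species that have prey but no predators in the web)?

Top species (has prey, but nothing eats it): F, H.
Count: 2.

2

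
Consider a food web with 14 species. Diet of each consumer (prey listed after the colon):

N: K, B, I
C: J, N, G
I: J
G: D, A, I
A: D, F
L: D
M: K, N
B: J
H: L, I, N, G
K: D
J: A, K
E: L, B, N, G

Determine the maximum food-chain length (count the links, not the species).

One longest chain: D → A → J → B → N → C.
It has 6 species and 5 links.

5 links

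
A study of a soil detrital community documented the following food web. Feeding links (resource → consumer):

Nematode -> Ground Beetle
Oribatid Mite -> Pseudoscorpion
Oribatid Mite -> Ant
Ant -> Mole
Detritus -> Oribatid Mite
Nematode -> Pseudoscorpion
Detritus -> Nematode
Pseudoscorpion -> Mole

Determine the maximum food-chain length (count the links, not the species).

One longest chain: Detritus → Oribatid Mite → Ant → Mole.
It has 4 species and 3 links.

3 links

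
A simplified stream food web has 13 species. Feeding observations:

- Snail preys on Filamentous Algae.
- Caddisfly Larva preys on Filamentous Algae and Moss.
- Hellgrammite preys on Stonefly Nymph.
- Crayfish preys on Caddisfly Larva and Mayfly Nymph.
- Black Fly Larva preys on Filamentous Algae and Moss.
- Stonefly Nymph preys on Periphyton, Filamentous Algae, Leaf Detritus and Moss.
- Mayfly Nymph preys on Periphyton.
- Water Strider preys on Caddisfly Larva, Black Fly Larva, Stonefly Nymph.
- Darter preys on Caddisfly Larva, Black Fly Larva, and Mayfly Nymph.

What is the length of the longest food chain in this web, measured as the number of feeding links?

One longest chain: Moss → Caddisfly Larva → Darter.
It has 3 species and 2 links.

2 links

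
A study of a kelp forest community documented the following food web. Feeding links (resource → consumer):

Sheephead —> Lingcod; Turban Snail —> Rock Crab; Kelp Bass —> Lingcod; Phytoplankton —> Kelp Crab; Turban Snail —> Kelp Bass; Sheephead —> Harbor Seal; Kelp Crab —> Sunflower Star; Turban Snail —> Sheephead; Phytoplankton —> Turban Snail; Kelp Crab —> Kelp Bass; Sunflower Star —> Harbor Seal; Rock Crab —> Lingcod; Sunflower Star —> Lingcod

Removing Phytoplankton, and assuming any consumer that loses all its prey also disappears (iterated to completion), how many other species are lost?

8

Remove Phytoplankton.
Round 1: Kelp Crab (all prey gone), Turban Snail (all prey gone) → extinct.
Round 2: Rock Crab (all prey gone), Kelp Bass (all prey gone), Sheephead (all prey gone), Sunflower Star (all prey gone) → extinct.
Round 3: Harbor Seal (all prey gone), Lingcod (all prey gone) → extinct.
No further losses. Total secondary extinctions: 8.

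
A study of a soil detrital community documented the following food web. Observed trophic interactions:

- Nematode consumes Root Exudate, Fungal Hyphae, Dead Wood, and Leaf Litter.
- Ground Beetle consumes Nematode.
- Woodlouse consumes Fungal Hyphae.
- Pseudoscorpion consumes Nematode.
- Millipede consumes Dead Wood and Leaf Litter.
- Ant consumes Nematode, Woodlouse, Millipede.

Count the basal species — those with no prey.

Basal species (no prey listed): Leaf Litter, Root Exudate, Dead Wood, Fungal Hyphae.
Count: 4.

4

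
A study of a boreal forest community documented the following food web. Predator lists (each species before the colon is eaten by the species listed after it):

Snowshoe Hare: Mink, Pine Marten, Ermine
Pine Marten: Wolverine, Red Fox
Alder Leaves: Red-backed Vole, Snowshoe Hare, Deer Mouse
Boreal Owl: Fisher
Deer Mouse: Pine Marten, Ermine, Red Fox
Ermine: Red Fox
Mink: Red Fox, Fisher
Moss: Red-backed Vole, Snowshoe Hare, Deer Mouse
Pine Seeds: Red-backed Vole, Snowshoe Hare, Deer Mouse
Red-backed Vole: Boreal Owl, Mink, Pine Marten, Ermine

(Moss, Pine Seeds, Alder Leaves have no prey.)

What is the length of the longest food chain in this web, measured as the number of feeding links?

3 links

One longest chain: Moss → Red-backed Vole → Pine Marten → Wolverine.
It has 4 species and 3 links.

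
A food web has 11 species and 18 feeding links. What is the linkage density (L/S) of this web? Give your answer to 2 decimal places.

L/S = 1.64

There are L = 18 links among S = 11 species.
L/S = 18/11 = 1.6364 ≈ 1.64.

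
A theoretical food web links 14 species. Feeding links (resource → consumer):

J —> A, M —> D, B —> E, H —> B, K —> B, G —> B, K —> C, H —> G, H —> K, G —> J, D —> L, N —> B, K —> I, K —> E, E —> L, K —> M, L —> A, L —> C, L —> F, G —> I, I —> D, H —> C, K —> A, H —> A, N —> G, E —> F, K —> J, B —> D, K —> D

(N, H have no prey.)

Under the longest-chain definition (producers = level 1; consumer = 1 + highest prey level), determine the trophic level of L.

Trophic level 5

N is a producer → level 1.
G eats N (level 1); other prey at levels: H 1 → level 2.
B eats G (level 2); other prey at levels: N 1, H 1, K 2 → level 3.
D eats B (level 3); other prey at levels: K 2, I 3, M 3 → level 4.
L eats D (level 4); other prey at levels: E 4 → level 5.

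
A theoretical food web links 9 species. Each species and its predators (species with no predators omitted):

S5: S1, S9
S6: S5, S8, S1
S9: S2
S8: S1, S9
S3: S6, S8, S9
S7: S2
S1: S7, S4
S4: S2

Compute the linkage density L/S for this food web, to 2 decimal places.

L/S = 1.67

There are L = 15 links among S = 9 species.
L/S = 15/9 = 1.6667 ≈ 1.67.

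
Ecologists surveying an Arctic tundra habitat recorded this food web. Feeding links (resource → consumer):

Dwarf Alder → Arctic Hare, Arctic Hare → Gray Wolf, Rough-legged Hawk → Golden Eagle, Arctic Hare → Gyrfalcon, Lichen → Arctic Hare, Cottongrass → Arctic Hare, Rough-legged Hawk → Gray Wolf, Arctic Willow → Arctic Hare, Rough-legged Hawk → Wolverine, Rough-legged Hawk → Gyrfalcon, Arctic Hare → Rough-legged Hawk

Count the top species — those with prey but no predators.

4

Top species (has prey, but nothing eats it): Gray Wolf, Wolverine, Golden Eagle, Gyrfalcon.
Count: 4.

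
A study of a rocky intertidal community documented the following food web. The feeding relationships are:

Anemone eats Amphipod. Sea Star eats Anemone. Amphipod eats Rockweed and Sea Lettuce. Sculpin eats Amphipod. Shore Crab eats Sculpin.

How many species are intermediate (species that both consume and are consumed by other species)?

Intermediate species (has both prey and predators): Amphipod, Sculpin, Anemone.
Count: 3.

3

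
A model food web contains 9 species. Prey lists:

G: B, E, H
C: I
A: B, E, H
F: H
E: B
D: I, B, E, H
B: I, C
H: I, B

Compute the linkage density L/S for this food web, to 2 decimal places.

There are L = 17 links among S = 9 species.
L/S = 17/9 = 1.8889 ≈ 1.89.

L/S = 1.89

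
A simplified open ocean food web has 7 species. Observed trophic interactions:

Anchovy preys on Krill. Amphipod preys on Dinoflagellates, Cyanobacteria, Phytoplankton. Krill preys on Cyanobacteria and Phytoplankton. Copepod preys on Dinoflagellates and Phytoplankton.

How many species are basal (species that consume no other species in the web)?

3

Basal species (no prey listed): Cyanobacteria, Phytoplankton, Dinoflagellates.
Count: 3.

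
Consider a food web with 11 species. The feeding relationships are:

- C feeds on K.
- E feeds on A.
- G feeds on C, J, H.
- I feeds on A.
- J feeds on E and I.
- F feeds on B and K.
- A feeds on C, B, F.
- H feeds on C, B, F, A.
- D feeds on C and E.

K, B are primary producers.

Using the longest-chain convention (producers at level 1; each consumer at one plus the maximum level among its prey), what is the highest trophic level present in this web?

6

Producers (level 1): K, B.
K → C → A → I → J → G gives G level 6.
No species has a prey at level 6, so no species reaches level 7.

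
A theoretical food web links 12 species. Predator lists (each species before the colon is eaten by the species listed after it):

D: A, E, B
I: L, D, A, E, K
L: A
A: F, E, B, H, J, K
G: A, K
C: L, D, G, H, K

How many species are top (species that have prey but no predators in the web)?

6

Top species (has prey, but nothing eats it): F, E, B, H, J, K.
Count: 6.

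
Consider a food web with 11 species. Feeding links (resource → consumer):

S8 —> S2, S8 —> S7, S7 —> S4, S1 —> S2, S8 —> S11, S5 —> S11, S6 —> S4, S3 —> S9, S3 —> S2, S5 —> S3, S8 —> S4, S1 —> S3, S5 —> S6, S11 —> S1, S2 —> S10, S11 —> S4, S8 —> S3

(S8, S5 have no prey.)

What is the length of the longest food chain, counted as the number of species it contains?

One longest chain: S8 → S11 → S1 → S3 → S2 → S10.
It has 6 species and 5 links.

6 species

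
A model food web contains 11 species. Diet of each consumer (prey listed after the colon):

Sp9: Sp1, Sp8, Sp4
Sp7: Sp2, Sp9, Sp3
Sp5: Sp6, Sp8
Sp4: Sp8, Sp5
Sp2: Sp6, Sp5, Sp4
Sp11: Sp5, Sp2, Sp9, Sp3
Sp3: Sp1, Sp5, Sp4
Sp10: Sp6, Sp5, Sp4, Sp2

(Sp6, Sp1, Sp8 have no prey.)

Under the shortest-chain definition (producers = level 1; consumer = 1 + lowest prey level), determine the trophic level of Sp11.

Trophic level 3

Sp6 is a producer → level 1.
Sp5 eats Sp6 → level 2.
Sp11 eats Sp5 → level 3.
No prey of Sp11 is below level 2, so 3 is the minimum.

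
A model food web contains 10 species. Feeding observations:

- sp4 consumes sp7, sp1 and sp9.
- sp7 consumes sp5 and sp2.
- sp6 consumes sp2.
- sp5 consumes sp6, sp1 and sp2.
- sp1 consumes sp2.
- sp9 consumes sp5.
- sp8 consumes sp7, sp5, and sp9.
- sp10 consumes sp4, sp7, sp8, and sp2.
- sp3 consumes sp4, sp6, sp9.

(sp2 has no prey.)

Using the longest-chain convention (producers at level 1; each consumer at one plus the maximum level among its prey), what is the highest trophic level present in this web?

6

Producers (level 1): sp2.
sp2 → sp6 → sp5 → sp7 → sp4 → sp3 gives sp3 level 6.
No species has a prey at level 6, so no species reaches level 7.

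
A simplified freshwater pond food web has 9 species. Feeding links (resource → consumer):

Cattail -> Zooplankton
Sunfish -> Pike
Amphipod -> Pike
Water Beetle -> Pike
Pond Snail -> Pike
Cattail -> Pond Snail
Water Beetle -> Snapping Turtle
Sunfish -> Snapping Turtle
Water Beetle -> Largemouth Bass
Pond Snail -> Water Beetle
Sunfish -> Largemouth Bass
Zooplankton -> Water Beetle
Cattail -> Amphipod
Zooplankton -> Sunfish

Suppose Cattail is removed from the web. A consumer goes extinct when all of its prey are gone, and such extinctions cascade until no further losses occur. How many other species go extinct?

Remove Cattail.
Round 1: Zooplankton (all prey gone), Pond Snail (all prey gone), Amphipod (all prey gone) → extinct.
Round 2: Water Beetle (all prey gone), Sunfish (all prey gone) → extinct.
Round 3: Pike (all prey gone), Snapping Turtle (all prey gone), Largemouth Bass (all prey gone) → extinct.
No further losses. Total secondary extinctions: 8.

8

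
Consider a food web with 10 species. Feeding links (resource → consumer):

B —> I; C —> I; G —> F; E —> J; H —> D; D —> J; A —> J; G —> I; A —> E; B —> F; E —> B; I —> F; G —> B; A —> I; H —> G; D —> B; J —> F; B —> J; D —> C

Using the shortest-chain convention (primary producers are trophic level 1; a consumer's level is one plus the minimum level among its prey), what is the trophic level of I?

A is a producer → level 1.
I eats A → level 2.

Trophic level 2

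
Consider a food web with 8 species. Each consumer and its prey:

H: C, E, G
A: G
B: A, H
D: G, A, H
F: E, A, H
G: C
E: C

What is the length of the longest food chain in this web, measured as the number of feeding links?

3 links

One longest chain: C → G → A → F.
It has 4 species and 3 links.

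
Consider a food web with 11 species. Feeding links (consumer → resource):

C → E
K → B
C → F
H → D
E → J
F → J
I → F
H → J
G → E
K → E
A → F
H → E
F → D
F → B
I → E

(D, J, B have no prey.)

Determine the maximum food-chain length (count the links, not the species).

2 links

One longest chain: J → E → C.
It has 3 species and 2 links.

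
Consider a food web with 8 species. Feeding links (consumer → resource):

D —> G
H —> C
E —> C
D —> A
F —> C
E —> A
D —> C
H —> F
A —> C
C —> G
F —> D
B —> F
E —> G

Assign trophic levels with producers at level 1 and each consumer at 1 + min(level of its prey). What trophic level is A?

G is a producer → level 1.
C eats G → level 2.
A eats C → level 3.
No prey of A is below level 2, so 3 is the minimum.

Trophic level 3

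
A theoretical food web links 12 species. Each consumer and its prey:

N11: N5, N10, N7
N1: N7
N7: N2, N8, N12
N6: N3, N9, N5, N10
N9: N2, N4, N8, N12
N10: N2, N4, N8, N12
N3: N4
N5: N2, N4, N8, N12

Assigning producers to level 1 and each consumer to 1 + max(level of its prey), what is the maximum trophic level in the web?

Producers (level 1): N2, N4, N8, N12.
N2 → N7 → N1 gives N1 level 3.
No species has a prey at level 3, so no species reaches level 4.

3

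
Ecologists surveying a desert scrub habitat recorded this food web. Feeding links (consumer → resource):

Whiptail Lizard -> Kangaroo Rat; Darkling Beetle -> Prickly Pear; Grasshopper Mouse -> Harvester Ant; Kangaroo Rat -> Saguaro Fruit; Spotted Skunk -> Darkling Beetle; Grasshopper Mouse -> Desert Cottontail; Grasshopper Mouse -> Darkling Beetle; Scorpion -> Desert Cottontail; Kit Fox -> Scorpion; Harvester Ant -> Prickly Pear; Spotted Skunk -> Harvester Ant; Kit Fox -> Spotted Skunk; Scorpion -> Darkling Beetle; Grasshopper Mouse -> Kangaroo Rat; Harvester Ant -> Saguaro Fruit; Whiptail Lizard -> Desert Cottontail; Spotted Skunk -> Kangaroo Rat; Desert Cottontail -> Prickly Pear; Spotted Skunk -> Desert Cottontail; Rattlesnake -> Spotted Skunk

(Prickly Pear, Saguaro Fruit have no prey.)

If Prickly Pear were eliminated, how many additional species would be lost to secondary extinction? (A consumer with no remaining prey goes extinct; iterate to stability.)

Remove Prickly Pear.
Round 1: Desert Cottontail (all prey gone), Darkling Beetle (all prey gone) → extinct.
Round 2: Scorpion (all prey gone) → extinct.
No further losses. Total secondary extinctions: 3.

3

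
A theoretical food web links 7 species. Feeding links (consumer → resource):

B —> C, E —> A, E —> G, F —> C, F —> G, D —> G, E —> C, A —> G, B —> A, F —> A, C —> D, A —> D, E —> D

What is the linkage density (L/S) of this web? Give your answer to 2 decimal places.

There are L = 13 links among S = 7 species.
L/S = 13/7 = 1.8571 ≈ 1.86.

L/S = 1.86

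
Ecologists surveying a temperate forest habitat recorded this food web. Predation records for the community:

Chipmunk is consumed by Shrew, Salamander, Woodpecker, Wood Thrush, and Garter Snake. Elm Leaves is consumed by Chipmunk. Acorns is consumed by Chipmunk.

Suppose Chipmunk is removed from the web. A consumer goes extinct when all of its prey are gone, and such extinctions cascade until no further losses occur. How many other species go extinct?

5

Remove Chipmunk.
Round 1: Wood Thrush (all prey gone), Woodpecker (all prey gone), Shrew (all prey gone), Garter Snake (all prey gone), Salamander (all prey gone) → extinct.
No further losses. Total secondary extinctions: 5.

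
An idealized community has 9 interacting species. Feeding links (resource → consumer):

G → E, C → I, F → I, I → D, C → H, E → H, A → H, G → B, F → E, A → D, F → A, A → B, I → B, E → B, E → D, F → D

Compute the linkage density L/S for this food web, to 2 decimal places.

There are L = 16 links among S = 9 species.
L/S = 16/9 = 1.7778 ≈ 1.78.

L/S = 1.78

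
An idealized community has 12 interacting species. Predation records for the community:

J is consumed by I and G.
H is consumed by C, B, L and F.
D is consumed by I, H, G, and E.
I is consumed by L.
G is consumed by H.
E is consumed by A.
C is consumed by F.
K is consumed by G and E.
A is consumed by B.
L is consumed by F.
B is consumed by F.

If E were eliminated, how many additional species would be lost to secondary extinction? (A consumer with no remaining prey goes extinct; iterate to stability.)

1

Remove E.
Round 1: A (all prey gone) → extinct.
No further losses. Total secondary extinctions: 1.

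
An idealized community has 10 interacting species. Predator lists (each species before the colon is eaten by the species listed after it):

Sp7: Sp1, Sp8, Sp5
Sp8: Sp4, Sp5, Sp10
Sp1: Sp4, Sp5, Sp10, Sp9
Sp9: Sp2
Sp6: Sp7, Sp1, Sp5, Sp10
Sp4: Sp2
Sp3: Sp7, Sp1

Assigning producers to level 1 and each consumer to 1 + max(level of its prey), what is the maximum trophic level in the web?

5

Producers (level 1): Sp3, Sp6.
Sp3 → Sp7 → Sp1 → Sp9 → Sp2 gives Sp2 level 5.
No species has a prey at level 5, so no species reaches level 6.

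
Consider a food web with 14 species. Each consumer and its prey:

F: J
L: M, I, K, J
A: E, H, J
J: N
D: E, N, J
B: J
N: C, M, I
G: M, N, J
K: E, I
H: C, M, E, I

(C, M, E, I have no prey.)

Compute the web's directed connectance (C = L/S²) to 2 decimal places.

C = 0.13

The web has S = 14 species and L = 25 feeding links.
C = L / S² = 25 / 196 = 0.1276 ≈ 0.13.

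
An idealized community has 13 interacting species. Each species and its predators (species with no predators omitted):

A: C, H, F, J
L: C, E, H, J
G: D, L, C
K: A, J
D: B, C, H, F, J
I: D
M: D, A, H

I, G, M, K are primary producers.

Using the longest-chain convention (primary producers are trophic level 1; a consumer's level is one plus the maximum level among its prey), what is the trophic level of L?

Trophic level 2

G is a producer → level 1.
L eats G → level 2.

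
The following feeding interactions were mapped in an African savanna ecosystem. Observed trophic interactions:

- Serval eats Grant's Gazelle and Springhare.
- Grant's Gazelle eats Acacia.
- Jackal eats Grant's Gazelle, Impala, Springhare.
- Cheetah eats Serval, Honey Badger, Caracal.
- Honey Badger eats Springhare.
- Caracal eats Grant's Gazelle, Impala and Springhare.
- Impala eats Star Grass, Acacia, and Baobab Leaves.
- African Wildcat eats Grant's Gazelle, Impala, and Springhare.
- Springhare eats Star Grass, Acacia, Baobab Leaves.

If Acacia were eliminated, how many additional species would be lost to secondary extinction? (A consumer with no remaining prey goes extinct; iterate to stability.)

1

Remove Acacia.
Round 1: Grant's Gazelle (all prey gone) → extinct.
No further losses. Total secondary extinctions: 1.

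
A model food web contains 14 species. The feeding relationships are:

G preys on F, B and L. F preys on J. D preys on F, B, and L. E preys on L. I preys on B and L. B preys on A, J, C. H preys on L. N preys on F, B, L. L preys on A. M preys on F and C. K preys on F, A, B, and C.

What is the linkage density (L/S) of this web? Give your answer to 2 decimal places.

L/S = 1.71

There are L = 24 links among S = 14 species.
L/S = 24/14 = 1.7143 ≈ 1.71.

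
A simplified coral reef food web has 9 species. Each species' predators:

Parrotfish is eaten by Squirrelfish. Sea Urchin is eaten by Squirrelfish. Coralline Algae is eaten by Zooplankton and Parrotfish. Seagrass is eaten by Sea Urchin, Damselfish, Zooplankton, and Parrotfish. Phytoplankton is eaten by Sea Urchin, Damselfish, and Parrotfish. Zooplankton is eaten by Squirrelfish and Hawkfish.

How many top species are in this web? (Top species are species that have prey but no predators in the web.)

Top species (has prey, but nothing eats it): Damselfish, Hawkfish, Squirrelfish.
Count: 3.

3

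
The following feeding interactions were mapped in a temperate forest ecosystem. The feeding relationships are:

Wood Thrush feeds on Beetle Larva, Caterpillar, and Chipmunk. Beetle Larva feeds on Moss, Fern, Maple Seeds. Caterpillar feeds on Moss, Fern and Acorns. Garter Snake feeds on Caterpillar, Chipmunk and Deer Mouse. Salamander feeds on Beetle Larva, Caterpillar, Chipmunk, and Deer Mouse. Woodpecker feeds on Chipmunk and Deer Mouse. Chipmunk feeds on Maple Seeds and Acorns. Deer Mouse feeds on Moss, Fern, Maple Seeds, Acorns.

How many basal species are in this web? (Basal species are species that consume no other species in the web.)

Basal species (no prey listed): Moss, Maple Seeds, Fern, Acorns.
Count: 4.

4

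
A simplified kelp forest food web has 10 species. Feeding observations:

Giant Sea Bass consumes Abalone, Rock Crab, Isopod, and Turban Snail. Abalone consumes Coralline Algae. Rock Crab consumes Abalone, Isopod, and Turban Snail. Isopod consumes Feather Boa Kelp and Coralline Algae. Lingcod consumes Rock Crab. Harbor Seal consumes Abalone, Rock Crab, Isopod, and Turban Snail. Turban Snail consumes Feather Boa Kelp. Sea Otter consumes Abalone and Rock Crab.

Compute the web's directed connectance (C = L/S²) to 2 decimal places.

C = 0.18

The web has S = 10 species and L = 18 feeding links.
C = L / S² = 18 / 100 = 0.1800 ≈ 0.18.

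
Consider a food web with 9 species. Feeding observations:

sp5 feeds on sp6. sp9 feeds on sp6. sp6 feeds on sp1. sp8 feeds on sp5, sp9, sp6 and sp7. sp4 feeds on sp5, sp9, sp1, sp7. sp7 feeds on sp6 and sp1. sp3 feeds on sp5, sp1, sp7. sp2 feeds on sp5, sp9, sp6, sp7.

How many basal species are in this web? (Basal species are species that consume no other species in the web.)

Basal species (no prey listed): sp1.
Count: 1.

1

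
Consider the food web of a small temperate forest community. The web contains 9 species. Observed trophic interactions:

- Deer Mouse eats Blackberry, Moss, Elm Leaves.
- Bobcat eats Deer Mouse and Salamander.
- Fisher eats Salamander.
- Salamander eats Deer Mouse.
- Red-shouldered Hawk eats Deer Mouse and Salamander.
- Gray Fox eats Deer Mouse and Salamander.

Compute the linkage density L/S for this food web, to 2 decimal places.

L/S = 1.22

There are L = 11 links among S = 9 species.
L/S = 11/9 = 1.2222 ≈ 1.22.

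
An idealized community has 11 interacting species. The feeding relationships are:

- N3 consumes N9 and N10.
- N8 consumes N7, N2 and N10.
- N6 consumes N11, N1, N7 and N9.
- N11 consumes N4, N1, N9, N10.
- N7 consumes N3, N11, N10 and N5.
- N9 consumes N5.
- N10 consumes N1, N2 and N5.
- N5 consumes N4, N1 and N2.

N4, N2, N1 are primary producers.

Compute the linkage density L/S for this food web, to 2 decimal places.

L/S = 2.18

There are L = 24 links among S = 11 species.
L/S = 24/11 = 2.1818 ≈ 2.18.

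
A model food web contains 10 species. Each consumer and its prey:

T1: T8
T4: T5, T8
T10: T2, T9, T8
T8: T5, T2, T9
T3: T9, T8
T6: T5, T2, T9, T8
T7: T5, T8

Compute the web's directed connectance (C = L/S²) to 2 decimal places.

C = 0.17

The web has S = 10 species and L = 17 feeding links.
C = L / S² = 17 / 100 = 0.1700 ≈ 0.17.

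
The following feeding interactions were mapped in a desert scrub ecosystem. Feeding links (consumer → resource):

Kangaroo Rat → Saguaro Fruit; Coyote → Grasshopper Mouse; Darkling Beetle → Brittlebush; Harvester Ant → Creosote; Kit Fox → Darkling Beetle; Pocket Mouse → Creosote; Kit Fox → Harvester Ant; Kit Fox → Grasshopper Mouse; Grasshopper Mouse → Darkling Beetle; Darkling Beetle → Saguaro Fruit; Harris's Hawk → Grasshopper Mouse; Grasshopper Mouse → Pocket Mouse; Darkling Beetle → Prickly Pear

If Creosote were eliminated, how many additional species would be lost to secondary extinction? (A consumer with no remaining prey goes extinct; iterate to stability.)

Remove Creosote.
Round 1: Pocket Mouse (all prey gone), Harvester Ant (all prey gone) → extinct.
No further losses. Total secondary extinctions: 2.

2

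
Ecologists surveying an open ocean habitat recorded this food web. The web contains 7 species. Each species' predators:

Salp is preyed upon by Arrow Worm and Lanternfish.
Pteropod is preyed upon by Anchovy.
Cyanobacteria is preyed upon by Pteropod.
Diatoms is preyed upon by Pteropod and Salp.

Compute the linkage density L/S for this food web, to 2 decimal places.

L/S = 0.86

There are L = 6 links among S = 7 species.
L/S = 6/7 = 0.8571 ≈ 0.86.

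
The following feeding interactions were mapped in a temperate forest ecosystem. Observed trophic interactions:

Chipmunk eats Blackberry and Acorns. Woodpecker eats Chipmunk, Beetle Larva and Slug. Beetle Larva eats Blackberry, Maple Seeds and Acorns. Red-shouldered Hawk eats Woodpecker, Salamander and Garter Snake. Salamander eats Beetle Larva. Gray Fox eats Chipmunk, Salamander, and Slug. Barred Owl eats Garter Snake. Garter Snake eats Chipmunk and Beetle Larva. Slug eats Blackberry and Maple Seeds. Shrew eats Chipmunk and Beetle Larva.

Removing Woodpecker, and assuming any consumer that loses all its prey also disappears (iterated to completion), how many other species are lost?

Remove Woodpecker.
Every predator of it retains at least one other prey: Red-shouldered Hawk still has Salamander, Garter Snake.
No consumer loses all prey, so no secondary extinctions occur.

0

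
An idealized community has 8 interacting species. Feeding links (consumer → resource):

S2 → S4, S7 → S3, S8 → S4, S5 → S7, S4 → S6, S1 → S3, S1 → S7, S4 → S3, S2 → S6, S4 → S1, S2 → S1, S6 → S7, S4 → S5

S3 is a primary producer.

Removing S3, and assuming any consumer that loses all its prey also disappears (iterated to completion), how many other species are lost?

7

Remove S3.
Round 1: S7 (all prey gone) → extinct.
Round 2: S6 (all prey gone), S5 (all prey gone), S1 (all prey gone) → extinct.
Round 3: S4 (all prey gone) → extinct.
Round 4: S2 (all prey gone), S8 (all prey gone) → extinct.
No further losses. Total secondary extinctions: 7.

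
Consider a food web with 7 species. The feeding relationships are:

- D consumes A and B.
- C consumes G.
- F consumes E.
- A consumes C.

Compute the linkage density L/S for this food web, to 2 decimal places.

L/S = 0.71

There are L = 5 links among S = 7 species.
L/S = 5/7 = 0.7143 ≈ 0.71.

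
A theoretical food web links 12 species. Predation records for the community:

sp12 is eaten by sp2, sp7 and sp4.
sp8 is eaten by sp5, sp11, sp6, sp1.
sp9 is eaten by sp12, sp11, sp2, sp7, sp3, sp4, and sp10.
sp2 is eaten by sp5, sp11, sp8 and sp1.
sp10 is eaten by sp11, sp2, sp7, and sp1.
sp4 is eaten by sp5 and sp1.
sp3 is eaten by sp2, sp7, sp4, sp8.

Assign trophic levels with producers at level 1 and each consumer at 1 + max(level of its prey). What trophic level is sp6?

sp9 is a producer → level 1.
sp10 eats sp9 → level 2.
sp2 eats sp10 (level 2); other prey at levels: sp9 1, sp12 2, sp3 2 → level 3.
sp8 eats sp2 (level 3); other prey at levels: sp3 2 → level 4.
sp6 eats sp8 → level 5.

Trophic level 5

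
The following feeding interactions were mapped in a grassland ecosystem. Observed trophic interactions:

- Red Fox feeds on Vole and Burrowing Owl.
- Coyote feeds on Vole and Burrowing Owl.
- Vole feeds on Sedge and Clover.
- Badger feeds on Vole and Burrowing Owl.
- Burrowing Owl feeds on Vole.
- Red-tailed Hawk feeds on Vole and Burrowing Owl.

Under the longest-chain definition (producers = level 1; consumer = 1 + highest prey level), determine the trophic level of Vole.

Clover is a producer → level 1.
Vole eats Clover (level 1); other prey at levels: Sedge 1 → level 2.

Trophic level 2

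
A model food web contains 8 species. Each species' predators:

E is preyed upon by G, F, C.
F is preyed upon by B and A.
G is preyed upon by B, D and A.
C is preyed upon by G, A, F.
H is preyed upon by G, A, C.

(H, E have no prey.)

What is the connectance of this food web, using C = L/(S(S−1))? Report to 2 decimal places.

C = 0.25

The web has S = 8 species and L = 14 feeding links.
C = L / (S(S−1)) = 14 / 56 = 0.2500 ≈ 0.25.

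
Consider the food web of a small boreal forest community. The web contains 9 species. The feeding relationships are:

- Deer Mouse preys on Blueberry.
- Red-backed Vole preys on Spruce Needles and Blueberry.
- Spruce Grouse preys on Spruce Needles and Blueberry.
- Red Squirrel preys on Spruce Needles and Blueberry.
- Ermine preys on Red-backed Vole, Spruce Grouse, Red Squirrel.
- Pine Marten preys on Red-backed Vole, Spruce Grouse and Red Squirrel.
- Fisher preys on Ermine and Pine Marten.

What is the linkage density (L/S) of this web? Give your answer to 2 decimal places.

There are L = 15 links among S = 9 species.
L/S = 15/9 = 1.6667 ≈ 1.67.

L/S = 1.67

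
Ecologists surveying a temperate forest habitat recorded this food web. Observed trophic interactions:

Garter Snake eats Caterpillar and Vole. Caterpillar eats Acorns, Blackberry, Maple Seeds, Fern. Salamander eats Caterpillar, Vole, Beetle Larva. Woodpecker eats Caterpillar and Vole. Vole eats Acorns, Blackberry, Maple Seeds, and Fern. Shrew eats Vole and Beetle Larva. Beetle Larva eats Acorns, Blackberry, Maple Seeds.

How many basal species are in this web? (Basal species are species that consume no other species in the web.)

Basal species (no prey listed): Acorns, Maple Seeds, Blackberry, Fern.
Count: 4.

4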